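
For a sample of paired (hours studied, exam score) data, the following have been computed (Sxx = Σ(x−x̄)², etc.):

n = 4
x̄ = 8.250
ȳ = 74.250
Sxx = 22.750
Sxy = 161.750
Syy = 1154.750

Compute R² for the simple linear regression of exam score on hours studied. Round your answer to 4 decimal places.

R² = Sxy²/(Sxx·Syy) = (161.75)²/(22.75·1154.75) = 0.995908

0.9959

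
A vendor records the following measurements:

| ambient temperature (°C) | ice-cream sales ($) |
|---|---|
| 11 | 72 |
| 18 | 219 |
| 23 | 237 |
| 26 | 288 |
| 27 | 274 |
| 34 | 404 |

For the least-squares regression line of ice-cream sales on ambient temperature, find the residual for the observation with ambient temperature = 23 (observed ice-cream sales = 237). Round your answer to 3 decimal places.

n = 6, Σx = 139, Σy = 1494, Σxy = 38807, Σx² = 3535
Sxx = Σx² − (Σx)²/n = 3535 − 3220.166667 = 314.833333
Sxy = Σxy − (Σx)(Σy)/n = 38807 − 34611 = 4196
b = Sxy/Sxx = 4196/314.833333 = 13.327687
a = ȳ − b·x̄ = 249 − 13.327687·23.166667 = -59.758073
ŷ(23) = -59.758073 + 13.327687·23 = 246.778719
residual = y − ŷ = 237 − 246.778719 = -9.778719

-9.779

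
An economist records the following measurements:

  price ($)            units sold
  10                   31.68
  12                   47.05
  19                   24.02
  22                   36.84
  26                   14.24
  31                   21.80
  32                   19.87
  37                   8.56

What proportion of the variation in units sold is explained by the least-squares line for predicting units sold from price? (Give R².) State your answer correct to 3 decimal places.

0.636

n = 8, Σx = 189, Σy = 204.06, Σxy = 4146.86, Σx² = 5119, Σy² = 6297.579
Sxx = Σx² − (Σx)²/n = 5119 − 4465.125 = 653.875
Sxy = Σxy − (Σx)(Σy)/n = 4146.86 − 4820.9175 = -674.0575
Syy = Σy² − (Σy)²/n = 6297.579 − 5205.06045 = 1092.51855
R² = Sxy²/(Sxx·Syy) = (-674.0575)²/(653.875·1092.51855) = 0.636019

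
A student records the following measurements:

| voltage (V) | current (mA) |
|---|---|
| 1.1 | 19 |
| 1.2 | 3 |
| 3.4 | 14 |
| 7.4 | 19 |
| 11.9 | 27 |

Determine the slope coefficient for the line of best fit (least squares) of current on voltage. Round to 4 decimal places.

n = 5, Σx = 25, Σy = 82, Σxy = 534, Σx² = 210.58
Sxx = Σx² − (Σx)²/n = 210.58 − 125 = 85.58
Sxy = Σxy − (Σx)(Σy)/n = 534 − 410 = 124
b = Sxy/Sxx = 124/85.58 = 1.448937

1.4489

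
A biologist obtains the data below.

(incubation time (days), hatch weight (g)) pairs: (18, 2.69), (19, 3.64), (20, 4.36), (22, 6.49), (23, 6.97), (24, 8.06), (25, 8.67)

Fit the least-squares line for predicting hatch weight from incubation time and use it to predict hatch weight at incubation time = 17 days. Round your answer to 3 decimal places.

n = 7, Σx = 151, Σy = 40.88, Σxy = 918.06, Σx² = 3299
Sxx = Σx² − (Σx)²/n = 3299 − 3257.285714 = 41.714286
Sxy = Σxy − (Σx)(Σy)/n = 918.06 − 881.84 = 36.22
b = Sxy/Sxx = 36.22/41.714286 = 0.868288
a = ȳ − b·x̄ = 5.84 − 0.868288·21.571429 = -12.890205
ŷ(17) = a + b·17 = -12.890205 + 0.868288·17 = 1.870685

1.871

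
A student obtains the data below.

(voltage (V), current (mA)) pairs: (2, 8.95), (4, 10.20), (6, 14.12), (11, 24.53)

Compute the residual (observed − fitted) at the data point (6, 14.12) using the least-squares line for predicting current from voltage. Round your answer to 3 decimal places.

n = 4, Σx = 23, Σy = 57.8, Σxy = 413.25, Σx² = 177
Sxx = Σx² − (Σx)²/n = 177 − 132.25 = 44.75
Sxy = Σxy − (Σx)(Σy)/n = 413.25 − 332.35 = 80.9
b = Sxy/Sxx = 80.9/44.75 = 1.807821
a = ȳ − b·x̄ = 14.45 − 1.807821·5.75 = 4.055028
ŷ(6) = 4.055028 + 1.807821·6 = 14.901955
residual = y − ŷ = 14.12 − 14.901955 = -0.781955

-0.782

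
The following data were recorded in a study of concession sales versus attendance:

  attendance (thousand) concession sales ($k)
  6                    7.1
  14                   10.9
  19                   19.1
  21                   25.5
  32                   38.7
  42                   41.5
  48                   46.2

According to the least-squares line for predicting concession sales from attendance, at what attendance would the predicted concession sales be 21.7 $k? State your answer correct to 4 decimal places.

20.6408

n = 7, Σx = 182, Σy = 189, Σxy = 6292.6, Σx² = 6126
Sxx = Σx² − (Σx)²/n = 6126 − 4732 = 1394
Sxy = Σxy − (Σx)(Σy)/n = 6292.6 − 4914 = 1378.6
b = Sxy/Sxx = 1378.6/1394 = 0.988953
a = ȳ − b·x̄ = 27 − 0.988953·26 = 1.287231
Set a + b·x = 21.7: x = (21.7 − 1.287231) / 0.988953 = 20.640795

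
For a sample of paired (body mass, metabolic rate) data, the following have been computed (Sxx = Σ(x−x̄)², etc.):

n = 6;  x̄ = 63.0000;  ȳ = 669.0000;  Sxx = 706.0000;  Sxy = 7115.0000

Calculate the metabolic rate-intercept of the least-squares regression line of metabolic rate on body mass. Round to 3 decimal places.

34.092

b = Sxy/Sxx = 7115/706 = 10.077904
a = ȳ − b·x̄ = 669 − 10.077904·63 = 34.092068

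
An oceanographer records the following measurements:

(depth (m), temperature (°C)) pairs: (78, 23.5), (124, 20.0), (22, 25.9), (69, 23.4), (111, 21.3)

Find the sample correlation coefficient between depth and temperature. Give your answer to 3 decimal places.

-0.987

n = 5, Σx = 404, Σy = 114.1, Σxy = 8861.7, Σx² = 39026, Σy² = 2624.31
Sxx = Σx² − (Σx)²/n = 39026 − 32643.2 = 6382.8
Sxy = Σxy − (Σx)(Σy)/n = 8861.7 − 9219.28 = -357.58
Syy = Σy² − (Σy)²/n = 2624.31 − 2603.762 = 20.548
r = Sxy/√(Sxx·Syy) = -357.58/√(131153.7744) = -357.58/362.151590 = -0.987377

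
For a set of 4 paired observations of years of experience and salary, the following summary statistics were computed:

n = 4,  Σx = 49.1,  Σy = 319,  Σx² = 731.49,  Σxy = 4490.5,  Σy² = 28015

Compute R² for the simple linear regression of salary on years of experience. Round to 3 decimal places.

0.996

Sxx = Σx² − (Σx)²/n = 731.49 − 602.7025 = 128.7875
Sxy = Σxy − (Σx)(Σy)/n = 4490.5 − 3915.725 = 574.775
Syy = Σy² − (Σy)²/n = 28015 − 25440.25 = 2574.75
R² = Sxy²/(Sxx·Syy) = (574.775)²/(128.7875·2574.75) = 0.996293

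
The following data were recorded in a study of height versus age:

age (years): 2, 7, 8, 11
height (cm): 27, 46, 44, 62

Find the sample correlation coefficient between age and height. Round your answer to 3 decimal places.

n = 4, Σx = 28, Σy = 179, Σxy = 1410, Σx² = 238, Σy² = 8625
Sxx = Σx² − (Σx)²/n = 238 − 196 = 42
Sxy = Σxy − (Σx)(Σy)/n = 1410 − 1253 = 157
Syy = Σy² − (Σy)²/n = 8625 − 8010.25 = 614.75
r = Sxy/√(Sxx·Syy) = 157/√(25819.5) = 157/160.684473 = 0.977070

0.977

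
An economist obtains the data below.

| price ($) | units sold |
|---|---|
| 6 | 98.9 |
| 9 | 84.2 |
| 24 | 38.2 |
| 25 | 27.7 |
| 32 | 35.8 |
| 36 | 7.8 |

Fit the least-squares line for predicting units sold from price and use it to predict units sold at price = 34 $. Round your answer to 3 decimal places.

15.247

n = 6, Σx = 132, Σy = 292.6, Σxy = 4386.9, Σx² = 3638
Sxx = Σx² − (Σx)²/n = 3638 − 2904 = 734
Sxy = Σxy − (Σx)(Σy)/n = 4386.9 − 6437.2 = -2050.3
b = Sxy/Sxx = -2050.3/734 = -2.793324
a = ȳ − b·x̄ = 48.766667 − (-2.793324)·22 = 110.219800
ŷ(34) = a + b·34 = 110.219800 + (-2.793324)·34 = 15.246776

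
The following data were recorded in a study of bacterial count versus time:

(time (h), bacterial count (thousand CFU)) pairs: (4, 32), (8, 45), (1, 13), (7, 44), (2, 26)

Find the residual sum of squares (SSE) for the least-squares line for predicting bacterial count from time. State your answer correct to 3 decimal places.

47.392

n = 5, Σx = 22, Σy = 160, Σxy = 861, Σx² = 134, Σy² = 5830
Sxx = Σx² − (Σx)²/n = 134 − 96.8 = 37.2
Sxy = Σxy − (Σx)(Σy)/n = 861 − 704 = 157
Syy = Σy² − (Σy)²/n = 5830 − 5120 = 710
b = Sxy/Sxx = 157/37.2 = 4.220430
SSE = Syy − b·Sxy = 710 − 4.220430·157 = 47.392473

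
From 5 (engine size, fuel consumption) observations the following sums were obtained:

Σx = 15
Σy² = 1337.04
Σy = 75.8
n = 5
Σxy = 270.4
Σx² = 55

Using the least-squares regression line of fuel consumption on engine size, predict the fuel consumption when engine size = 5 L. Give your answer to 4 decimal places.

Sxx = Σx² − (Σx)²/n = 55 − 45 = 10
Sxy = Σxy − (Σx)(Σy)/n = 270.4 − 227.4 = 43
b = Sxy/Sxx = 43/10 = 4.3
a = ȳ − b·x̄ = 15.16 − 4.3·3 = 2.26
ŷ(5) = a + b·5 = 2.26 + 4.3·5 = 23.76

23.7600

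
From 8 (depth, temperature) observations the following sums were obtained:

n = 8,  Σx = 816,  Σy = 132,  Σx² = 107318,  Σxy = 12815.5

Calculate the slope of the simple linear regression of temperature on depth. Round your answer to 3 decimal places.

Sxx = Σx² − (Σx)²/n = 107318 − 83232 = 24086
Sxy = Σxy − (Σx)(Σy)/n = 12815.5 − 13464 = -648.5
b = Sxy/Sxx = -648.5/24086 = -0.026924

-0.027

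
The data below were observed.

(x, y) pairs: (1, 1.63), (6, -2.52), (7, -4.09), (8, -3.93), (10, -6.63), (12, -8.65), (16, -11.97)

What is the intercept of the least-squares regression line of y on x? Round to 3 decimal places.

2.744

n = 7, Σx = 60, Σy = -36.16, Σxy = -435.18, Σx² = 650
Sxx = Σx² − (Σx)²/n = 650 − 514.285714 = 135.714286
Sxy = Σxy − (Σx)(Σy)/n = -435.18 − (-309.942857) = -125.237143
b = Sxy/Sxx = -125.237143/135.714286 = -0.9228
a = ȳ − b·x̄ = -5.165714 − (-0.9228)·8.571429 = 2.744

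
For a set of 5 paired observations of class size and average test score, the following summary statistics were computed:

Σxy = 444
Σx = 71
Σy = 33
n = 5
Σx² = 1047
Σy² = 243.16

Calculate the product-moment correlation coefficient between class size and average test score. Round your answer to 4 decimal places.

Sxx = Σx² − (Σx)²/n = 1047 − 1008.2 = 38.8
Sxy = Σxy − (Σx)(Σy)/n = 444 − 468.6 = -24.6
Syy = Σy² − (Σy)²/n = 243.16 − 217.8 = 25.36
r = Sxy/√(Sxx·Syy) = -24.6/√(983.968) = -24.6/31.368264 = -0.784232

-0.7842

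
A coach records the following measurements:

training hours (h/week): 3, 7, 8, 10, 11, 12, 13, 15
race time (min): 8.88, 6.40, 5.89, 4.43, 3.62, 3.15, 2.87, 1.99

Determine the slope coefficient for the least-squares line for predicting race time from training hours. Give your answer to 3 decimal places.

n = 8, Σx = 79, Σy = 37.23, Σxy = 307.64, Σx² = 881
Sxx = Σx² − (Σx)²/n = 881 − 780.125 = 100.875
Sxy = Σxy − (Σx)(Σy)/n = 307.64 − 367.64625 = -60.00625
b = Sxy/Sxx = -60.00625/100.875 = -0.594857

-0.595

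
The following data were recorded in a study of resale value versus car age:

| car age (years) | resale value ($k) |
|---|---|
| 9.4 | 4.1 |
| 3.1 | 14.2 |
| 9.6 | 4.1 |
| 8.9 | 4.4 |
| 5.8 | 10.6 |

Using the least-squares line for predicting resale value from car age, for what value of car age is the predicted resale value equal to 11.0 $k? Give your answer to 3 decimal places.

5.214

n = 5, Σx = 36.8, Σy = 37.4, Σxy = 222.56, Σx² = 302.98
Sxx = Σx² − (Σx)²/n = 302.98 − 270.848 = 32.132
Sxy = Σxy − (Σx)(Σy)/n = 222.56 − 275.264 = -52.704
b = Sxy/Sxx = -52.704/32.132 = -1.640234
a = ȳ − b·x̄ = 7.48 − (-1.640234)·7.36 = 19.552122
Set a + b·x = 11.0: x = (11.0 − 19.552122) / (-1.640234) = 5.213965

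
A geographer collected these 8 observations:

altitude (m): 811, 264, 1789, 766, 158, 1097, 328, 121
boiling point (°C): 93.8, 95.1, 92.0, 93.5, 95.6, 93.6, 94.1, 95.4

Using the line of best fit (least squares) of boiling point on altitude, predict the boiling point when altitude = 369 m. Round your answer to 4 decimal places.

n = 8, Σx = 5334, Σy = 753.1, Σxy = 497579.4, Σx² = 5865292
Sxx = Σx² − (Σx)²/n = 5865292 − 3556444.5 = 2308847.5
Sxy = Σxy − (Σx)(Σy)/n = 497579.4 − 502129.425 = -4550.025
b = Sxy/Sxx = -4550.025/2308847.5 = -0.001971
a = ȳ − b·x̄ = 94.1375 − (-0.001971)·666.75 = 95.451458
ŷ(369) = a + b·369 = 95.451458 + (-0.001971)·369 = 94.724273

94.7243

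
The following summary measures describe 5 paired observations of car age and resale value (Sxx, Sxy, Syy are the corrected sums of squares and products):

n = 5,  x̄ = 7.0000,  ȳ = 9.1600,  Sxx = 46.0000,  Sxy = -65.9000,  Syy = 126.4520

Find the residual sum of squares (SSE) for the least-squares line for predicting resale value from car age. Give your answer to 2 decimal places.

32.04

b = Sxy/Sxx = -65.9/46 = -1.432609
SSE = Syy − b·Sxy = 126.452 − (-1.432609)·(-65.9) = 32.043087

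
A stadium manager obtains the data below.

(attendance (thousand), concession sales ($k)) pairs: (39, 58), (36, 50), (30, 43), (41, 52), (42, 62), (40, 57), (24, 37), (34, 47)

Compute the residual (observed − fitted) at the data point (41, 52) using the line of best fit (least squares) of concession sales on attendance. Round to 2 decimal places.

n = 8, Σx = 286, Σy = 406, Σxy = 14854, Σx² = 10494
Sxx = Σx² − (Σx)²/n = 10494 − 10224.5 = 269.5
Sxy = Σxy − (Σx)(Σy)/n = 14854 − 14514.5 = 339.5
b = Sxy/Sxx = 339.5/269.5 = 1.259740
a = ȳ − b·x̄ = 50.75 − 1.259740·35.75 = 5.714286
ŷ(41) = 5.714286 + 1.259740·41 = 57.363636
residual = y − ŷ = 52 − 57.363636 = -5.363636

-5.36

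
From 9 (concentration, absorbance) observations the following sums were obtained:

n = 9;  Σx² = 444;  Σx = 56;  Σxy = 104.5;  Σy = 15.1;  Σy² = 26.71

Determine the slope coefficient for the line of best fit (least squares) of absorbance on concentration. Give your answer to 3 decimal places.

Sxx = Σx² − (Σx)²/n = 444 − 348.444444 = 95.555556
Sxy = Σxy − (Σx)(Σy)/n = 104.5 − 93.955556 = 10.544444
b = Sxy/Sxx = 10.544444/95.555556 = 0.110349

0.110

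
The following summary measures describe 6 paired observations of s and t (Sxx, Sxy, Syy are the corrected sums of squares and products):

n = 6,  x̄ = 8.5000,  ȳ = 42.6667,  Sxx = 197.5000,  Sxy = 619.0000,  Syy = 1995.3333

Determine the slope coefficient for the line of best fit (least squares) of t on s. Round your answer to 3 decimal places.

3.134

b = Sxy/Sxx = 619/197.5 = 3.134177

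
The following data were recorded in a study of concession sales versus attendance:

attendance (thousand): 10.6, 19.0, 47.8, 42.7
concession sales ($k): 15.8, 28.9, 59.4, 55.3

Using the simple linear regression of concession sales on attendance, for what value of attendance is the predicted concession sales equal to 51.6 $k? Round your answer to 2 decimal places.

40.16

n = 4, Σx = 120.1, Σy = 159.4, Σxy = 5917.21, Σx² = 4581.49
Sxx = Σx² − (Σx)²/n = 4581.49 − 3606.0025 = 975.4875
Sxy = Σxy − (Σx)(Σy)/n = 5917.21 − 4785.985 = 1131.225
b = Sxy/Sxx = 1131.225/975.4875 = 1.159651
a = ȳ − b·x̄ = 39.85 − 1.159651·30.025 = 5.031480
Set a + b·x = 51.6: x = (51.6 − 5.031480) / 1.159651 = 40.157359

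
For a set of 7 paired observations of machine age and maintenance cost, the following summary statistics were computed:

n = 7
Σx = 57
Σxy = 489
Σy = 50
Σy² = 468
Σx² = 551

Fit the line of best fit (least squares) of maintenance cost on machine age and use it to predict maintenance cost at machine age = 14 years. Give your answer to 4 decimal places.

12.6628

Sxx = Σx² − (Σx)²/n = 551 − 464.142857 = 86.857143
Sxy = Σxy − (Σx)(Σy)/n = 489 − 407.142857 = 81.857143
b = Sxy/Sxx = 81.857143/86.857143 = 0.942434
a = ȳ − b·x̄ = 7.142857 − 0.942434·8.142857 = -0.53125
ŷ(14) = a + b·14 = -0.53125 + 0.942434·14 = 12.662829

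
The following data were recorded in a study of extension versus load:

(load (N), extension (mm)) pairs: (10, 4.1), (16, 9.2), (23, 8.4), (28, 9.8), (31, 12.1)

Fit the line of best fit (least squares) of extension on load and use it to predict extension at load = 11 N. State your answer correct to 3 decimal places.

5.541

n = 5, Σx = 108, Σy = 43.6, Σxy = 1030.9, Σx² = 2630
Sxx = Σx² − (Σx)²/n = 2630 − 2332.8 = 297.2
Sxy = Σxy − (Σx)(Σy)/n = 1030.9 − 941.76 = 89.14
b = Sxy/Sxx = 89.14/297.2 = 0.299933
a = ȳ − b·x̄ = 8.72 − 0.299933·21.6 = 2.241454
ŷ(11) = a + b·11 = 2.241454 + 0.299933·11 = 5.540713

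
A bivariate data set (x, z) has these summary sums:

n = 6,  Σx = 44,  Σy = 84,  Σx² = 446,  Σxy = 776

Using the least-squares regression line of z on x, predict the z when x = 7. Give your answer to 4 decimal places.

13.5676

Sxx = Σx² − (Σx)²/n = 446 − 322.666667 = 123.333333
Sxy = Σxy − (Σx)(Σy)/n = 776 − 616 = 160
b = Sxy/Sxx = 160/123.333333 = 1.297297
a = ȳ − b·x̄ = 14 − 1.297297·7.333333 = 4.486486
ŷ(7) = a + b·7 = 4.486486 + 1.297297·7 = 13.567568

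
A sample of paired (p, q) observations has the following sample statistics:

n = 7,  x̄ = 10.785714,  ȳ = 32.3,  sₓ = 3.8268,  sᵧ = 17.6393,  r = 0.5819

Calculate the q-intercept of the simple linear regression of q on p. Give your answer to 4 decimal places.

b = r · sᵧ/sₓ = 0.5819 · 17.6393/3.8268 = 2.682217
a = ȳ − b·x̄ = 32.3 − 2.682217·10.785714 = 3.370373

3.3704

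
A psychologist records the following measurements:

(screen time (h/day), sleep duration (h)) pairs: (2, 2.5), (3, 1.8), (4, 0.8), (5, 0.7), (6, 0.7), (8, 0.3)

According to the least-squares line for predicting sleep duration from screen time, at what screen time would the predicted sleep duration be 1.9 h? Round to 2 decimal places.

2.44

n = 6, Σx = 28, Σy = 6.8, Σxy = 23.7, Σx² = 154
Sxx = Σx² − (Σx)²/n = 154 − 130.666667 = 23.333333
Sxy = Σxy − (Σx)(Σy)/n = 23.7 − 31.733333 = -8.033333
b = Sxy/Sxx = -8.033333/23.333333 = -0.344286
a = ȳ − b·x̄ = 1.133333 − (-0.344286)·4.666667 = 2.74
Set a + b·x = 1.9: x = (1.9 − 2.74) / (-0.344286) = 2.439834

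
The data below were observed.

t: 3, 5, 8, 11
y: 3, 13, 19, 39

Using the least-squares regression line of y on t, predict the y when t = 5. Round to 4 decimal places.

n = 4, Σx = 27, Σy = 74, Σxy = 655, Σx² = 219
Sxx = Σx² − (Σx)²/n = 219 − 182.25 = 36.75
Sxy = Σxy − (Σx)(Σy)/n = 655 − 499.5 = 155.5
b = Sxy/Sxx = 155.5/36.75 = 4.231293
a = ȳ − b·x̄ = 18.5 − 4.231293·6.75 = -10.061224
ŷ(5) = a + b·5 = -10.061224 + 4.231293·5 = 11.095238

11.0952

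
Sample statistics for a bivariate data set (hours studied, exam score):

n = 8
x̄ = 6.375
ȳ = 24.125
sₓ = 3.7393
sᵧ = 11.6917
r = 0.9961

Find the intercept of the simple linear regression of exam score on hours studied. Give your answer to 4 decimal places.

b = r · sᵧ/sₓ = 0.9961 · 11.6917/3.7393 = 3.114514
a = ȳ − b·x̄ = 24.125 − 3.114514·6.375 = 4.269973

4.2700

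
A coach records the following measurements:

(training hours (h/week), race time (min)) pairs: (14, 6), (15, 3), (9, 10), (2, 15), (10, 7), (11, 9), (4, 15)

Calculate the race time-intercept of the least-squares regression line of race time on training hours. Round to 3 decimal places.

17.649

n = 7, Σx = 65, Σy = 65, Σxy = 478, Σx² = 743
Sxx = Σx² − (Σx)²/n = 743 − 603.571429 = 139.428571
Sxy = Σxy − (Σx)(Σy)/n = 478 − 603.571429 = -125.571429
b = Sxy/Sxx = -125.571429/139.428571 = -0.900615
a = ȳ − b·x̄ = 9.285714 − (-0.900615)·9.285714 = 17.648566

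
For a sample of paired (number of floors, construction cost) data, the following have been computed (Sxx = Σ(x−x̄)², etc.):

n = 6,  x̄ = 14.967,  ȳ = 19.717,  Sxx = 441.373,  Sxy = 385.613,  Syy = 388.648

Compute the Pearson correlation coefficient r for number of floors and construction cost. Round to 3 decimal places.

0.931

r = Sxy/√(Sxx·Syy) = 385.613/√(171538.733704) = 385.613/414.172348 = 0.931045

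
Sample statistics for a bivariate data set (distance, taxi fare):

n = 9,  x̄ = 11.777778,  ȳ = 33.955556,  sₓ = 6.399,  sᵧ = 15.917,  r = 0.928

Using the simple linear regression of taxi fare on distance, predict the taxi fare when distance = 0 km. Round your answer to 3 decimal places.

b = r · sᵧ/sₓ = 0.928 · 15.917/6.399 = 2.308326
a = ȳ − b·x̄ = 33.955556 − 2.308326·11.777778 = 6.768609
ŷ(0) = a + b·0 = 6.768609 + 2.308326·0 = 6.768609

6.769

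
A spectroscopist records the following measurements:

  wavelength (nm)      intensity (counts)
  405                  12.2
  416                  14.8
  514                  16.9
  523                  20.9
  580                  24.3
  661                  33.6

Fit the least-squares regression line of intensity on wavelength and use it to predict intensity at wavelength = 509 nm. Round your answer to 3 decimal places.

n = 6, Σx = 3099, Σy = 122.7, Σxy = 67018.7, Σx² = 1648127
Sxx = Σx² − (Σx)²/n = 1648127 − 1600633.5 = 47493.5
Sxy = Σxy − (Σx)(Σy)/n = 67018.7 − 63374.55 = 3644.15
b = Sxy/Sxx = 3644.15/47493.5 = 0.076729
a = ȳ − b·x̄ = 20.45 − 0.076729·516.5 = -19.180759
ŷ(509) = a + b·509 = -19.180759 + 0.076729·509 = 19.874529

19.875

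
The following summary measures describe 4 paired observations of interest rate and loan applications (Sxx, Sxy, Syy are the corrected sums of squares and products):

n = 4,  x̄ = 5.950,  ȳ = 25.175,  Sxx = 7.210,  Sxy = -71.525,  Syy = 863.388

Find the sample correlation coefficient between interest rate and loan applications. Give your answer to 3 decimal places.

-0.907

r = Sxy/√(Sxx·Syy) = -71.525/√(6225.02748) = -71.525/78.898843 = -0.906541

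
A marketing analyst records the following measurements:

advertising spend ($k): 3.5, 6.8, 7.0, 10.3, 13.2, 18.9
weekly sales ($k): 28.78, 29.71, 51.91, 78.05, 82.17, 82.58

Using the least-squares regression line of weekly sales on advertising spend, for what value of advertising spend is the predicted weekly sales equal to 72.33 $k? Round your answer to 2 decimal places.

n = 6, Σx = 59.7, Σy = 353.2, Σxy = 4115.449, Σx² = 745.03
Sxx = Σx² − (Σx)²/n = 745.03 − 594.015 = 151.015
Sxy = Σxy − (Σx)(Σy)/n = 4115.449 − 3514.34 = 601.109
b = Sxy/Sxx = 601.109/151.015 = 3.980459
a = ȳ − b·x̄ = 58.866667 − 3.980459·9.95 = 19.261101
Set a + b·x = 72.33: x = (72.33 − 19.261101) / 3.980459 = 13.332357

13.33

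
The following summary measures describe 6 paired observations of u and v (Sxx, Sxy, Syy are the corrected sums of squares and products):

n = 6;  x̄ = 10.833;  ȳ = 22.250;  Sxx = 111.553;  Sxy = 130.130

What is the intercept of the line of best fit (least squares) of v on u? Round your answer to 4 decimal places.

b = Sxy/Sxx = 130.13/111.553 = 1.166531
a = ȳ − b·x̄ = 22.25 − 1.166531·10.833 = 9.612973

9.6130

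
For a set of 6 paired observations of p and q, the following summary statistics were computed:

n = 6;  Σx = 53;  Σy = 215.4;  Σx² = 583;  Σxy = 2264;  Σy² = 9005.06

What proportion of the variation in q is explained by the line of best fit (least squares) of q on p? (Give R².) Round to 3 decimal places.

0.894

Sxx = Σx² − (Σx)²/n = 583 − 468.166667 = 114.833333
Sxy = Σxy − (Σx)(Σy)/n = 2264 − 1902.7 = 361.3
Syy = Σy² − (Σy)²/n = 9005.06 − 7732.86 = 1272.2
R² = Sxy²/(Sxx·Syy) = (361.3)²/(114.833333·1272.2) = 0.893537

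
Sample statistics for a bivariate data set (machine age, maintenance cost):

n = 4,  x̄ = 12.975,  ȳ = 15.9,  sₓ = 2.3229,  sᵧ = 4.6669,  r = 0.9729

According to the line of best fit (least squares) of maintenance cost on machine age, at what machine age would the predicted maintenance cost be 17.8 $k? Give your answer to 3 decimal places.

13.947

b = r · sᵧ/sₓ = 0.9729 · 4.6669/2.3229 = 1.954637
a = ȳ − b·x̄ = 15.9 − 1.954637·12.975 = -9.461419
Set a + b·x = 17.8: x = (17.8 − (-9.461419)) / 1.954637 = 13.947047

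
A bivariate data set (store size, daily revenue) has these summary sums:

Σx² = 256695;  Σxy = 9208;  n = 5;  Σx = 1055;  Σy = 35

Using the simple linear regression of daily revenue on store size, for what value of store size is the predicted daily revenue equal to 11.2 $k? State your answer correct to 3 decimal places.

289.540

Sxx = Σx² − (Σx)²/n = 256695 − 222605 = 34090
Sxy = Σxy − (Σx)(Σy)/n = 9208 − 7385 = 1823
b = Sxy/Sxx = 1823/34090 = 0.053476
a = ȳ − b·x̄ = 7 − 0.053476·211 = -4.283456
Set a + b·x = 11.2: x = (11.2 − (-4.283456)) / 0.053476 = 289.539770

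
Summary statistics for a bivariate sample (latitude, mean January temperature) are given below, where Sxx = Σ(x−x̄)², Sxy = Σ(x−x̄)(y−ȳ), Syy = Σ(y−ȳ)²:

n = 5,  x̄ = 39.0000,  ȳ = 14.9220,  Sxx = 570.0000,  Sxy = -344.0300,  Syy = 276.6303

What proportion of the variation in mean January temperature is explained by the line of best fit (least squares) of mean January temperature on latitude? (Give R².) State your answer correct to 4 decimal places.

R² = Sxy²/(Sxx·Syy) = (-344.03)²/(570·276.6303) = 0.750616

0.7506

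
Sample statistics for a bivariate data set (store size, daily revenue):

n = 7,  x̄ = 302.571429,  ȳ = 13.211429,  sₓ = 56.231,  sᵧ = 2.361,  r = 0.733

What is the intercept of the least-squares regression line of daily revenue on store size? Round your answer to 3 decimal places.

b = r · sᵧ/sₓ = 0.733 · 2.361/56.231 = 0.030777
a = ȳ − b·x̄ = 13.211429 − 0.030777·302.571429 = 3.899234

3.899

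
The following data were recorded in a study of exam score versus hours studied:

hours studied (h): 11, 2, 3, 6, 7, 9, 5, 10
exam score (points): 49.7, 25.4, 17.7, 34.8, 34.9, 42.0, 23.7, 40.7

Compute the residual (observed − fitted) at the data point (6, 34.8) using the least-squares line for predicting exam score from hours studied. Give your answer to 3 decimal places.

n = 8, Σx = 53, Σy = 268.9, Σxy = 2007.2, Σx² = 425
Sxx = Σx² − (Σx)²/n = 425 − 351.125 = 73.875
Sxy = Σxy − (Σx)(Σy)/n = 2007.2 − 1781.4625 = 225.7375
b = Sxy/Sxx = 225.7375/73.875 = 3.055668
a = ȳ − b·x̄ = 33.6125 − 3.055668·6.625 = 13.368697
ŷ(6) = 13.368697 + 3.055668·6 = 31.702707
residual = y − ŷ = 34.8 − 31.702707 = 3.097293

3.097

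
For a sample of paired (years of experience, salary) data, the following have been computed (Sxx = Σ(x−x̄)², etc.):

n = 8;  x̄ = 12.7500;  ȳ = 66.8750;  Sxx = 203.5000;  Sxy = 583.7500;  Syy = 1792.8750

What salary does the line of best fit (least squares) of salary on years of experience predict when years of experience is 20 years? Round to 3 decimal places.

87.672

b = Sxy/Sxx = 583.75/203.5 = 2.868550
a = ȳ − b·x̄ = 66.875 − 2.868550·12.75 = 30.300983
ŷ(20) = a + b·20 = 30.300983 + 2.868550·20 = 87.671990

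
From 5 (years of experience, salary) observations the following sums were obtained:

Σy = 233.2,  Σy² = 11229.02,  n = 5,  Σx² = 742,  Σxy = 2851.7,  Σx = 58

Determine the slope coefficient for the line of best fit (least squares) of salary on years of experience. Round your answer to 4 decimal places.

2.1182

Sxx = Σx² − (Σx)²/n = 742 − 672.8 = 69.2
Sxy = Σxy − (Σx)(Σy)/n = 2851.7 − 2705.12 = 146.58
b = Sxy/Sxx = 146.58/69.2 = 2.118208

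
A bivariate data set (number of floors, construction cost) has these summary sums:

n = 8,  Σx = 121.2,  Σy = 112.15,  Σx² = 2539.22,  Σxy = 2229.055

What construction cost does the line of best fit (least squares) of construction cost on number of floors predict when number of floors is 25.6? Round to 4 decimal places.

Sxx = Σx² − (Σx)²/n = 2539.22 − 1836.18 = 703.04
Sxy = Σxy − (Σx)(Σy)/n = 2229.055 − 1699.0725 = 529.9825
b = Sxy/Sxx = 529.9825/703.04 = 0.753844
a = ȳ − b·x̄ = 14.01875 − 0.753844·15.15 = 2.598013
ŷ(25.6) = a + b·25.6 = 2.598013 + 0.753844·25.6 = 21.896420

21.8964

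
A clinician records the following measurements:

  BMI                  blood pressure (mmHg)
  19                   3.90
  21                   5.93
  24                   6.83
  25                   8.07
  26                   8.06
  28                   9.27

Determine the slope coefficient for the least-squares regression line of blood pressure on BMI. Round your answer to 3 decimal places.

n = 6, Σx = 143, Σy = 42.06, Σxy = 1033.42, Σx² = 3463
Sxx = Σx² − (Σx)²/n = 3463 − 3408.166667 = 54.833333
Sxy = Σxy − (Σx)(Σy)/n = 1033.42 − 1002.43 = 30.99
b = Sxy/Sxx = 30.99/54.833333 = 0.565167

0.565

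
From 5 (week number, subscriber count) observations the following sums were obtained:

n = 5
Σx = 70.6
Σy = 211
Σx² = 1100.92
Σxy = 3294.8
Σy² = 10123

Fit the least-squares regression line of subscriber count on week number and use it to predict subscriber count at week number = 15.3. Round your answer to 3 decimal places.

Sxx = Σx² − (Σx)²/n = 1100.92 − 996.872 = 104.048
Sxy = Σxy − (Σx)(Σy)/n = 3294.8 − 2979.32 = 315.48
b = Sxy/Sxx = 315.48/104.048 = 3.032062
a = ȳ − b·x̄ = 42.2 − 3.032062·14.12 = -0.612717
ŷ(15.3) = a + b·15.3 = -0.612717 + 3.032062·15.3 = 45.777833

45.778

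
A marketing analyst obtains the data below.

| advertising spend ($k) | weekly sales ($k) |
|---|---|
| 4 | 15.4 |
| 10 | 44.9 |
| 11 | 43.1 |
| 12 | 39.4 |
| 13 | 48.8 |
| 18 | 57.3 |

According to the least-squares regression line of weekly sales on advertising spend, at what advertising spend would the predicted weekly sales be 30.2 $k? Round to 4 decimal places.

7.4781

n = 6, Σx = 68, Σy = 248.9, Σxy = 3123.3, Σx² = 874
Sxx = Σx² − (Σx)²/n = 874 − 770.666667 = 103.333333
Sxy = Σxy − (Σx)(Σy)/n = 3123.3 − 2820.866667 = 302.433333
b = Sxy/Sxx = 302.433333/103.333333 = 2.926774
a = ȳ − b·x̄ = 41.483333 − 2.926774·11.333333 = 8.313226
Set a + b·x = 30.2: x = (30.2 − 8.313226) / 2.926774 = 7.478122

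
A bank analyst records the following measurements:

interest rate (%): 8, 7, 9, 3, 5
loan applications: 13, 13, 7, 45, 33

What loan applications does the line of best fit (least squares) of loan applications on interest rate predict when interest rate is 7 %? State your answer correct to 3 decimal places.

n = 5, Σx = 32, Σy = 111, Σxy = 558, Σx² = 228
Sxx = Σx² − (Σx)²/n = 228 − 204.8 = 23.2
Sxy = Σxy − (Σx)(Σy)/n = 558 − 710.4 = -152.4
b = Sxy/Sxx = -152.4/23.2 = -6.568966
a = ȳ − b·x̄ = 22.2 − (-6.568966)·6.4 = 64.241379
ŷ(7) = a + b·7 = 64.241379 + (-6.568966)·7 = 18.258621

18.259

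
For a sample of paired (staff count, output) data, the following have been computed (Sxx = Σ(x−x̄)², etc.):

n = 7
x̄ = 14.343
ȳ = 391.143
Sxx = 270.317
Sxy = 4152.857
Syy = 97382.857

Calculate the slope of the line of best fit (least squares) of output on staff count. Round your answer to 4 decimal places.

15.3629

b = Sxy/Sxx = 4152.857/270.317 = 15.362915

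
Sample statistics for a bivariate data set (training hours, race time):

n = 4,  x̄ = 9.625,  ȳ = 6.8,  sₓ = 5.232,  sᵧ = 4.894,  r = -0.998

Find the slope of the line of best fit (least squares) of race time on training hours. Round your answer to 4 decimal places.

-0.9335

b = r · sᵧ/sₓ = -0.998 · 4.894/5.232 = -0.933527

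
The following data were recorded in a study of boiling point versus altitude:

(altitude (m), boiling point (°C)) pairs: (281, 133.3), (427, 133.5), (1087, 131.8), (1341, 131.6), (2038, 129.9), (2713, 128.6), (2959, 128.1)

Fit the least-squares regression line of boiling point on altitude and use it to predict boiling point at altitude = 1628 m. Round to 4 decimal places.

n = 7, Σx = 10846, Σy = 916.8, Σxy = 1406879.9, Σx² = 23510634
Sxx = Σx² − (Σx)²/n = 23510634 − 16805102.285714 = 6705531.714286
Sxy = Σxy − (Σx)(Σy)/n = 1406879.9 − 1420516.114286 = -13636.214286
b = Sxy/Sxx = -13636.214286/6705531.714286 = -0.002034
a = ȳ − b·x̄ = 130.971429 − (-0.002034)·1549.428571 = 134.122311
ŷ(1628) = a + b·1628 = 134.122311 + (-0.002034)·1628 = 130.811648

130.8116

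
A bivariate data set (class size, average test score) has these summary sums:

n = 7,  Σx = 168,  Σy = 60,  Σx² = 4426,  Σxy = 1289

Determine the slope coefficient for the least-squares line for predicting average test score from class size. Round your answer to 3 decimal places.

Sxx = Σx² − (Σx)²/n = 4426 − 4032 = 394
Sxy = Σxy − (Σx)(Σy)/n = 1289 − 1440 = -151
b = Sxy/Sxx = -151/394 = -0.383249

-0.383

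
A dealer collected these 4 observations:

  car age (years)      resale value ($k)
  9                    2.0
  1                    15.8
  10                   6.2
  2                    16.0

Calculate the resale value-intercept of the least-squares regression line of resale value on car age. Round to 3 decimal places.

17.802

n = 4, Σx = 22, Σy = 40, Σxy = 127.8, Σx² = 186
Sxx = Σx² − (Σx)²/n = 186 − 121 = 65
Sxy = Σxy − (Σx)(Σy)/n = 127.8 − 220 = -92.2
b = Sxy/Sxx = -92.2/65 = -1.418462
a = ȳ − b·x̄ = 10 − (-1.418462)·5.5 = 17.801538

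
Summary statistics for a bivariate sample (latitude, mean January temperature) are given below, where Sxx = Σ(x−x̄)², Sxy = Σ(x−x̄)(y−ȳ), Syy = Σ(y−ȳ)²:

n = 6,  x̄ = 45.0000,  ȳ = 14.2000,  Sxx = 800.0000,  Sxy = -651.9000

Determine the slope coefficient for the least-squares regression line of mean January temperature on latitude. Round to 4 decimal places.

b = Sxy/Sxx = -651.9/800 = -0.814875

-0.8149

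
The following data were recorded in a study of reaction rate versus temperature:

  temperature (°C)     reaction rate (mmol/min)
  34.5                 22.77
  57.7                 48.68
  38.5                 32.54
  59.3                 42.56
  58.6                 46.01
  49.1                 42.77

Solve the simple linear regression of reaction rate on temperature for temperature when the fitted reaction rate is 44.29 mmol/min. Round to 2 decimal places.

n = 6, Σx = 297.7, Σy = 235.33, Σxy = 12167.192, Σx² = 15363.05
Sxx = Σx² − (Σx)²/n = 15363.05 − 14770.881667 = 592.168333
Sxy = Σxy − (Σx)(Σy)/n = 12167.192 − 11676.290167 = 490.901833
b = Sxy/Sxx = 490.901833/592.168333 = 0.828990
a = ȳ − b·x̄ = 39.221667 − 0.828990·49.616667 = -1.910071
Set a + b·x = 44.29: x = (44.29 − (-1.910071)) / 0.828990 = 55.730530

55.73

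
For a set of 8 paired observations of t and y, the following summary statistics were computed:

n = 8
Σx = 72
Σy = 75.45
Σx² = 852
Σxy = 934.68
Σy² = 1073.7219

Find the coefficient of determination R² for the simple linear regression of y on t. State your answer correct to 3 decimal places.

Sxx = Σx² − (Σx)²/n = 852 − 648 = 204
Sxy = Σxy − (Σx)(Σy)/n = 934.68 − 679.05 = 255.63
Syy = Σy² − (Σy)²/n = 1073.7219 − 711.587813 = 362.134088
R² = Sxy²/(Sxx·Syy) = (255.63)²/(204·362.134088) = 0.884553

0.885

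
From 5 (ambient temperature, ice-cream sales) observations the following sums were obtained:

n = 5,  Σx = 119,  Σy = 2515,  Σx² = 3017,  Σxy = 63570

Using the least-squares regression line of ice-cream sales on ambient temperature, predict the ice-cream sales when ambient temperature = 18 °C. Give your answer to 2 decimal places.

386.47

Sxx = Σx² − (Σx)²/n = 3017 − 2832.2 = 184.8
Sxy = Σxy − (Σx)(Σy)/n = 63570 − 59857 = 3713
b = Sxy/Sxx = 3713/184.8 = 20.091991
a = ȳ − b·x̄ = 503 − 20.091991·23.8 = 24.810606
ŷ(18) = a + b·18 = 24.810606 + 20.091991·18 = 386.466450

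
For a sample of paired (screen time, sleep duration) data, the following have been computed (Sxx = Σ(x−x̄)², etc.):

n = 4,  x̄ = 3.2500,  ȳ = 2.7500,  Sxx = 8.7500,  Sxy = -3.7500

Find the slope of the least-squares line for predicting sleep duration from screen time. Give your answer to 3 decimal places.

-0.429

b = Sxy/Sxx = -3.75/8.75 = -0.428571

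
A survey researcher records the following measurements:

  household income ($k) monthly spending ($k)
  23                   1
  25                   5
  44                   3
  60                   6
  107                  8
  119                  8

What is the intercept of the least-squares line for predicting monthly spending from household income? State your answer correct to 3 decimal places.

1.492

n = 6, Σx = 378, Σy = 31, Σxy = 2448, Σx² = 32300
Sxx = Σx² − (Σx)²/n = 32300 − 23814 = 8486
Sxy = Σxy − (Σx)(Σy)/n = 2448 − 1953 = 495
b = Sxy/Sxx = 495/8486 = 0.058331
a = ȳ − b·x̄ = 5.166667 − 0.058331·63 = 1.491790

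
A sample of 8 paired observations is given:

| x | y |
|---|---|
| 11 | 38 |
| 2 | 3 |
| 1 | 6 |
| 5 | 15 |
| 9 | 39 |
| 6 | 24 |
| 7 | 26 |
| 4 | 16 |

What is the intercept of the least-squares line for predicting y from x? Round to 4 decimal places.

n = 8, Σx = 45, Σy = 167, Σxy = 1246, Σx² = 333
Sxx = Σx² − (Σx)²/n = 333 − 253.125 = 79.875
Sxy = Σxy − (Σx)(Σy)/n = 1246 − 939.375 = 306.625
b = Sxy/Sxx = 306.625/79.875 = 3.838811
a = ȳ − b·x̄ = 20.875 − 3.838811·5.625 = -0.718310

-0.7183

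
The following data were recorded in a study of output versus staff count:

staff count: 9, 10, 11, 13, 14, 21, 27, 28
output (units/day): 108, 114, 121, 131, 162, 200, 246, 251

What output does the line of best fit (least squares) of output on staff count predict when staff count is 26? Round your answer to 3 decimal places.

238.054

n = 8, Σx = 133, Σy = 1333, Σxy = 25284, Σx² = 2621
Sxx = Σx² − (Σx)²/n = 2621 − 2211.125 = 409.875
Sxy = Σxy − (Σx)(Σy)/n = 25284 − 22161.125 = 3122.875
b = Sxy/Sxx = 3122.875/409.875 = 7.619091
a = ȳ − b·x̄ = 166.625 − 7.619091·16.625 = 39.957609
ŷ(26) = a + b·26 = 39.957609 + 7.619091·26 = 238.053980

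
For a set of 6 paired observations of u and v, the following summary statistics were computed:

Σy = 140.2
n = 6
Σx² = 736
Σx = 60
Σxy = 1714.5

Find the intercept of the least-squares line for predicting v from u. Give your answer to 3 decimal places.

Sxx = Σx² − (Σx)²/n = 736 − 600 = 136
Sxy = Σxy − (Σx)(Σy)/n = 1714.5 − 1402 = 312.5
b = Sxy/Sxx = 312.5/136 = 2.297794
a = ȳ − b·x̄ = 23.366667 − 2.297794·10 = 0.388725

0.389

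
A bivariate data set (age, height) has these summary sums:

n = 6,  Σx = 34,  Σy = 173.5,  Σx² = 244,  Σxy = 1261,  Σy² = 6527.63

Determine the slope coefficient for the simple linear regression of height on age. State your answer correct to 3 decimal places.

Sxx = Σx² − (Σx)²/n = 244 − 192.666667 = 51.333333
Sxy = Σxy − (Σx)(Σy)/n = 1261 − 983.166667 = 277.833333
b = Sxy/Sxx = 277.833333/51.333333 = 5.412338

5.412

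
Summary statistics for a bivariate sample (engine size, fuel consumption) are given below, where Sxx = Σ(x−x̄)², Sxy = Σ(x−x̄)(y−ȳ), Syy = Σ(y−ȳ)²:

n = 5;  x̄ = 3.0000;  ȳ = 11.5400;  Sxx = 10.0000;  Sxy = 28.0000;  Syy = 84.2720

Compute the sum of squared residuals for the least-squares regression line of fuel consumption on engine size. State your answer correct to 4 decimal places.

b = Sxy/Sxx = 28/10 = 2.8
SSE = Syy − b·Sxy = 84.272 − 2.8·28 = 5.872

5.8720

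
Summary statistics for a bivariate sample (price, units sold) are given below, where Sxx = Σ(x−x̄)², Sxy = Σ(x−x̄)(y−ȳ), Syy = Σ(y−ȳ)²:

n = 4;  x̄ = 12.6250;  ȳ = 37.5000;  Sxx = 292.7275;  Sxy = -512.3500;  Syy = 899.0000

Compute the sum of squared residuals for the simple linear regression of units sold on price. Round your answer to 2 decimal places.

2.25

b = Sxy/Sxx = -512.35/292.7275 = -1.750263
SSE = Syy − b·Sxy = 899 − (-1.750263)·(-512.35) = 2.252949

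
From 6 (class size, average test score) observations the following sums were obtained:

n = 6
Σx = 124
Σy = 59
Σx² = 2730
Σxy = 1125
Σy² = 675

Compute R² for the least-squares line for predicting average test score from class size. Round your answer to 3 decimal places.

0.561

Sxx = Σx² − (Σx)²/n = 2730 − 2562.666667 = 167.333333
Sxy = Σxy − (Σx)(Σy)/n = 1125 − 1219.333333 = -94.333333
Syy = Σy² − (Σy)²/n = 675 − 580.166667 = 94.833333
R² = Sxy²/(Sxx·Syy) = (-94.333333)²/(167.333333·94.833333) = 0.560773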